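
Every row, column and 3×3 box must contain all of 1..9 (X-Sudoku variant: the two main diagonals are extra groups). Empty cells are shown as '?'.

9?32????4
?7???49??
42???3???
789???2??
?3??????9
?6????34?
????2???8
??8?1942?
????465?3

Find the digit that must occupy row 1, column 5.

row 8, column 2 = 5 (sole candidate).
row 1, column 2 = 1 (sole candidate).
row 4, column 6 = 1 (sole candidate).
row 9, column 1 = 2 (sole candidate).
row 9, column 2 = 9 (sole candidate).
row 7, column 2 = 4 (sole candidate).
row 2, column 9 = 2 (hidden single in row 2).
row 2, column 8 = 3 (hidden single in row 2).
row 2, column 4 = 1 (hidden single in row 2).
row 4, column 5 = 3 (hidden single in row 4).
row 4, column 4 = 4 (hidden single in row 4).
row 5, column 3 = 4 (hidden single in row 5).
row 5, column 6 = 2 (hidden single in row 5).
row 6, column 3 = 2 (hidden single in row 6).
row 7, column 8 = 9 (hidden single in row 7).
row 9, column 4 = 8 (hidden single in row 9).
row 2, column 1 = 8 (hidden single in column 1).
row 9, column 3 = 1 (hidden single in column 3).
row 9, column 8 = 7 (sole candidate).
row 8, column 9 = 6 (sole candidate).
row 4, column 9 = 5 (sole candidate).
row 7, column 7 = 1 (sole candidate).
row 8, column 1 = 3 (sole candidate).
row 8, column 4 = 7 (sole candidate).
row 4, column 8 = 6 (sole candidate).
row 6, column 4 = 9 (sole candidate).
row 7, column 1 = 6 (sole candidate).
row 7, column 3 = 7 (sole candidate).
row 7, column 6 = 5 (sole candidate).
row 6, column 6 = 8 (sole candidate).
row 7, column 4 = 3 (sole candidate).
row 1, column 6 = 7 (sole candidate).
row 5, column 5 = 6 (sole candidate).
row 2, column 5 = 5 (sole candidate).
row 3, column 3 = 5 (sole candidate).
row 3, column 4 = 6 (sole candidate).
row 3, column 7 = 8 (sole candidate).
row 3, column 8 = 1 (sole candidate).
row 3, column 9 = 7 (sole candidate).
row 5, column 4 = 5 (sole candidate).
row 5, column 7 = 7 (sole candidate).
row 5, column 8 = 8 (sole candidate).
row 6, column 5 = 7 (sole candidate).
row 6, column 9 = 1 (sole candidate).
row 1, column 5 = 8: row 1 has {1,2,3,4,7,9}; col 5 has {1,2,3,4,5,6,7}; box has {1,2,3,4,5,6,7} → only 8 remains.

8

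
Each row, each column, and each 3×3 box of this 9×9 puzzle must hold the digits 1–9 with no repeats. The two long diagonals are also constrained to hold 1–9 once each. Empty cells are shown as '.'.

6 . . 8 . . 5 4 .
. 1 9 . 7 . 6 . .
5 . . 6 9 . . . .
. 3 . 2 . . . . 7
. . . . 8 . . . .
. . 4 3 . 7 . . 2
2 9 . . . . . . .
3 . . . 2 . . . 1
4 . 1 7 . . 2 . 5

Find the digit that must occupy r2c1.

r1c9 = 9 (sole candidate).
r2c1 = 8: row 2 has {1,6,7,9}; col 1 has {2,3,4,5,6}; box has {1,5,6,9} → only 8 remains.

8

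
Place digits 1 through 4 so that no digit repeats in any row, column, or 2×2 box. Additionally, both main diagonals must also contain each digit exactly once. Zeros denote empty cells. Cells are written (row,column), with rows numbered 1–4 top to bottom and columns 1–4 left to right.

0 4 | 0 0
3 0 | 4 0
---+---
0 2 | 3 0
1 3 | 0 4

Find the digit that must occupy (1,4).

3

(1,1) = 2 (sole candidate).
(1,3) = 1 (sole candidate).
(1,4) = 3: row 1 has {1,2,4}; col 4 has {4}; box has {1,4}; anti-diagonal has {1,2,4} → only 3 remains.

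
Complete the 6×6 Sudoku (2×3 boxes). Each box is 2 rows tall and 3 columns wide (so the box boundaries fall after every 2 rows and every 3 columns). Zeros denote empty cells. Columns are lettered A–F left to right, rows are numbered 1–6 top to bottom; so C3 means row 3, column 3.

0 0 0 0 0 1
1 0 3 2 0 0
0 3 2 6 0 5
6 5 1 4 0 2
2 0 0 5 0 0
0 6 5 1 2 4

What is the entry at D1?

3

D1 = 3: row 1 has {1}; col 4 has {1,2,4,5,6}; box has {1,2} → only 3 remains.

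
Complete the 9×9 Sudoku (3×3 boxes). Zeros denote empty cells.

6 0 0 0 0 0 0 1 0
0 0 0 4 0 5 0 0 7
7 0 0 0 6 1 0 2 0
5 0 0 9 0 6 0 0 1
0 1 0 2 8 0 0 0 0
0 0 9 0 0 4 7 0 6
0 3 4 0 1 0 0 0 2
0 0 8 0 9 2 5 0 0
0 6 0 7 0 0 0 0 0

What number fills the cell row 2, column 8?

6

row 7, column 1 = 9: row 7 has {1,2,3,4}; col 1 has {5,6,7}; box has {3,4,6,8} → only 9 remains.
row 7, column 6 = 8: row 7 has {1,2,3,4,9}; col 6 has {1,2,4,5,6}; box has {1,2,7,9} → only 8 remains.
row 7, column 7 = 6: row 7 has {1,2,3,4,8,9}; col 7 has {5,7}; box has {2,5} → only 6 remains.
row 7, column 8 = 7: row 7 has {1,2,3,4,6,8,9}; col 8 has {1,2}; box has {2,5,6} → only 7 remains.
row 8, column 1 = 1: row 8 has {2,5,8,9}; col 1 has {5,6,7,9}; box has {3,4,6,8,9} → only 1 remains.
row 8, column 2 = 7: row 8 has {1,2,5,8,9}; col 2 has {1,3,6}; box has {1,3,4,6,8,9} → only 7 remains.
row 9, column 1 = 2: row 9 has {6,7}; col 1 has {1,5,6,7,9}; box has {1,3,4,6,7,8,9} → only 2 remains.
row 9, column 3 = 5: row 9 has {2,6,7}; col 3 has {4,8,9}; box has {1,2,3,4,6,7,8,9} → only 5 remains.
row 9, column 6 = 3: row 9 has {2,5,6,7}; col 6 has {1,2,4,5,6,8}; box has {1,2,7,8,9} → only 3 remains.
row 3, column 3 = 3: row 3 has {1,2,6,7}; col 3 has {4,5,8,9}; box has {6,7} → only 3 remains.
row 3, column 4 = 8: row 3 has {1,2,3,6,7}; col 4 has {2,4,7,9}; box has {1,4,5,6} → only 8 remains.
row 5, column 6 = 7: row 5 has {1,2,8}; col 6 has {1,2,3,4,5,6,8}; box has {2,4,6,8,9} → only 7 remains.
row 7, column 4 = 5: row 7 has {1,2,3,4,6,7,8,9}; col 4 has {2,4,7,8,9}; box has {1,2,3,7,8,9} → only 5 remains.
row 8, column 4 = 6: row 8 has {1,2,5,7,8,9}; col 4 has {2,4,5,7,8,9}; box has {1,2,3,5,7,8,9} → only 6 remains.
row 9, column 5 = 4: row 9 has {2,3,5,6,7}; col 5 has {1,6,8,9}; box has {1,2,3,5,6,7,8,9} → only 4 remains.
row 1, column 3 = 2: row 1 has {1,6}; col 3 has {3,4,5,8,9}; box has {3,6,7} → only 2 remains.
row 1, column 4 = 3: row 1 has {1,2,6}; col 4 has {2,4,5,6,7,8,9}; box has {1,4,5,6,8} → only 3 remains.
row 1, column 5 = 7: row 1 has {1,2,3,6}; col 5 has {1,4,6,8,9}; box has {1,3,4,5,6,8} → only 7 remains.
row 1, column 6 = 9: row 1 has {1,2,3,6,7}; col 6 has {1,2,3,4,5,6,7,8}; box has {1,3,4,5,6,7,8} → only 9 remains.
row 2, column 1 = 8: row 2 has {4,5,7}; col 1 has {1,2,5,6,7,9}; box has {2,3,6,7} → only 8 remains.
row 2, column 2 = 9: row 2 has {4,5,7,8}; col 2 has {1,3,6,7}; box has {2,3,6,7,8} → only 9 remains.
row 2, column 3 = 1: row 2 has {4,5,7,8,9}; col 3 has {2,3,4,5,8,9}; box has {2,3,6,7,8,9} → only 1 remains.
row 2, column 5 = 2: row 2 has {1,4,5,7,8,9}; col 5 has {1,4,6,7,8,9}; box has {1,3,4,5,6,7,8,9} → only 2 remains.
row 2, column 7 = 3: row 2 has {1,2,4,5,7,8,9}; col 7 has {5,6,7}; box has {1,2,7} → only 3 remains.
row 2, column 8 = 6: row 2 has {1,2,3,4,5,7,8,9}; col 8 has {1,2,7}; box has {1,2,3,7} → only 6 remains.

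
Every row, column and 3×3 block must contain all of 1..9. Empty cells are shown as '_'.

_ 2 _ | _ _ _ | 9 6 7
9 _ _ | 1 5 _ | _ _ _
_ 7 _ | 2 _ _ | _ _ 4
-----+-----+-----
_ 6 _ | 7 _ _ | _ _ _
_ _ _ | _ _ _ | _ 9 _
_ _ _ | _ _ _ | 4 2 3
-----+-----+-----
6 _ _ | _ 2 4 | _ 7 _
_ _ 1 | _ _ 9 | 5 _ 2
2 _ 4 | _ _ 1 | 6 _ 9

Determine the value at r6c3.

r2c9 = 8: row 2 has {1,5,9}; col 9 has {2,3,4,7,9}; box has {4,6,7,9} → only 8 remains.
r7c9 = 1: row 7 has {2,4,6,7}; col 9 has {2,3,4,7,8,9}; box has {2,5,6,7,9} → only 1 remains.
r2c8 = 3: row 2 has {1,5,8,9}; col 8 has {2,6,7,9}; box has {4,6,7,8,9} → only 3 remains.
r3c7 = 1: row 3 has {2,4,7}; col 7 has {4,5,6,9}; box has {3,4,6,7,8,9} → only 1 remains.
r3c8 = 5: row 3 has {1,2,4,7}; col 8 has {2,3,6,7,9}; box has {1,3,4,6,7,8,9} → only 5 remains.
r4c7 = 8: row 4 has {6,7}; col 7 has {1,4,5,6,9}; box has {2,3,4,9} → only 8 remains.
r4c8 = 1: row 4 has {6,7,8}; col 8 has {2,3,5,6,7,9}; box has {2,3,4,8,9} → only 1 remains.
r4c9 = 5: row 4 has {1,6,7,8}; col 9 has {1,2,3,4,7,8,9}; box has {1,2,3,4,8,9} → only 5 remains.
r5c7 = 7: row 5 has {9}; col 7 has {1,4,5,6,8,9}; box has {1,2,3,4,5,8,9} → only 7 remains.
r5c9 = 6: row 5 has {7,9}; col 9 has {1,2,3,4,5,7,8,9}; box has {1,2,3,4,5,7,8,9} → only 6 remains.
r7c7 = 3: row 7 has {1,2,4,6,7}; col 7 has {1,4,5,6,7,8,9}; box has {1,2,5,6,7,9} → only 3 remains.
r9c8 = 8: row 9 has {1,2,4,6,9}; col 8 has {1,2,3,5,6,7,9}; box has {1,2,3,5,6,7,9} → only 8 remains.
r2c2 = 4: row 2 has {1,3,5,8,9}; col 2 has {2,6,7}; box has {2,7,9} → only 4 remains.
r2c3 = 6: row 2 has {1,3,4,5,8,9}; col 3 has {1,4}; box has {2,4,7,9} → only 6 remains.
r2c6 = 7: row 2 has {1,3,4,5,6,8,9}; col 6 has {1,4,9}; box has {1,2,5} → only 7 remains.
r2c7 = 2: row 2 has {1,3,4,5,6,7,8,9}; col 7 has {1,3,4,5,6,7,8,9}; box has {1,3,4,5,6,7,8,9} → only 2 remains.
r8c8 = 4: row 8 has {1,2,5,9}; col 8 has {1,2,3,5,6,7,8,9}; box has {1,2,3,5,6,7,8,9} → only 4 remains.
r1c1 = 1: in row 1, 1 can only go here (every other open cell in that row sees a 1).
r1c3 = 5: in row 1, 5 can only go here (every other open cell in that row sees a 5).
r3c5 = 9: in row 3, 9 can only go here (every other open cell in that row sees a 9).
r3c6 = 6: in row 3, 6 can only go here (every other open cell in that row sees a 6).
r4c3 = 9: in row 4, 9 can only go here (every other open cell in that row sees a 9).
r7c3 = 8: row 7 has {1,2,3,4,6,7}; col 3 has {1,4,5,6,9}; box has {1,2,4,6} → only 8 remains.
r7c4 = 5: row 7 has {1,2,3,4,6,7,8}; col 4 has {1,2,7}; box has {1,2,4,9} → only 5 remains.
r8c2 = 3: row 8 has {1,2,4,5,9}; col 2 has {2,4,6,7}; box has {1,2,4,6,8} → only 3 remains.
r9c2 = 5: row 9 has {1,2,4,6,8,9}; col 2 has {2,3,4,6,7}; box has {1,2,3,4,6,8} → only 5 remains.
r9c4 = 3: row 9 has {1,2,4,5,6,8,9}; col 4 has {1,2,5,7}; box has {1,2,4,5,9} → only 3 remains.
r9c5 = 7: row 9 has {1,2,3,4,5,6,8,9}; col 5 has {2,5,9}; box has {1,2,3,4,5,9} → only 7 remains.
r3c3 = 3: row 3 has {1,2,4,5,6,7,9}; col 3 has {1,4,5,6,8,9}; box has {1,2,4,5,6,7,9} → only 3 remains.
r5c3 = 2: row 5 has {6,7,9}; col 3 has {1,3,4,5,6,8,9}; box has {6,9} → only 2 remains.
r6c3 = 7: row 6 has {2,3,4}; col 3 has {1,2,3,4,5,6,8,9}; box has {2,6,9} → only 7 remains.

7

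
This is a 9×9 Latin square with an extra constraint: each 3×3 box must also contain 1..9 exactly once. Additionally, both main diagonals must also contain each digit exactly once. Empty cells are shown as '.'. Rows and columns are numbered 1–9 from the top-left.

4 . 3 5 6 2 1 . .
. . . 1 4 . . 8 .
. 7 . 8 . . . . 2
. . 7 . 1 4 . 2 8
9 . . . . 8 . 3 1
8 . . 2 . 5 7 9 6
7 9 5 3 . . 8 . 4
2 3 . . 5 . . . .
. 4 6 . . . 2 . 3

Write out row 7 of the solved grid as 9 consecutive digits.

795326814

row 1, column 2 = 8 (sole candidate).
row 1, column 8 = 7 (sole candidate).
row 1, column 9 = 9 (sole candidate).
row 2, column 9 = 5 (sole candidate).
row 3, column 7 = 6 (sole candidate).
row 3, column 8 = 4 (sole candidate).
row 4, column 7 = 5 (sole candidate).
row 5, column 5 = 7 (sole candidate).
row 5, column 7 = 4 (sole candidate).
row 6, column 2 = 1 (sole candidate).
row 6, column 3 = 4 (sole candidate).
row 6, column 5 = 3 (sole candidate).
row 7, column 5 = 2: row 7 has {3,4,5,7,8,9}; col 5 has {1,3,4,5,6,7}; box has {3,5} → only 2 remains.
row 8, column 7 = 9 (sole candidate).
row 8, column 9 = 7 (sole candidate).
row 9, column 1 = 1 (sole candidate).
row 9, column 8 = 5 (sole candidate).
row 2, column 1 = 6 (sole candidate).
row 2, column 2 = 2 (sole candidate).
row 2, column 3 = 9 (sole candidate).
row 2, column 7 = 3 (sole candidate).
row 3, column 1 = 5 (sole candidate).
row 3, column 3 = 1 (sole candidate).
row 3, column 5 = 9 (sole candidate).
row 3, column 6 = 3 (sole candidate).
row 4, column 1 = 3 (sole candidate).
row 4, column 2 = 6 (sole candidate).
row 4, column 4 = 9 (sole candidate).
row 5, column 2 = 5 (sole candidate).
row 5, column 3 = 2 (sole candidate).
row 5, column 4 = 6 (sole candidate).
row 8, column 3 = 8 (sole candidate).
row 8, column 4 = 4 (sole candidate).
row 8, column 8 = 6 (sole candidate).
row 9, column 4 = 7 (sole candidate).
row 9, column 5 = 8 (sole candidate).
row 9, column 6 = 9 (sole candidate).
row 2, column 6 = 7 (sole candidate).
row 7, column 8 = 1: row 7 has {2,3,4,5,7,8,9}; col 8 has {2,3,4,5,6,7,8,9}; box has {2,3,4,5,6,7,8,9} → only 1 remains.
row 8, column 6 = 1 (sole candidate).
row 7, column 6 = 6: row 7 has {1,2,3,4,5,7,8,9}; col 6 has {1,2,3,4,5,7,8,9}; box has {1,2,3,4,5,7,8,9} → only 6 remains.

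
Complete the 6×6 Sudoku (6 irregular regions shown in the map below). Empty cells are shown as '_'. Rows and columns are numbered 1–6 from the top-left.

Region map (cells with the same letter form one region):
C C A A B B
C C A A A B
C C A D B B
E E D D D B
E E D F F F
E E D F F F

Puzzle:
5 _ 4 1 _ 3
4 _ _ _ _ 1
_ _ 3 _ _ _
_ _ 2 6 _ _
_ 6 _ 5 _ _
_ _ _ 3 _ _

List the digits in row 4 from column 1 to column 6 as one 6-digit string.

152634

r1c2 = 2: row 1 has {1,3,4,5}; col 2 has {6}; region has {4,5} → only 2 remains.
r1c5 = 6: row 1 has {1,2,3,4,5}; col 5 has {}; region has {1,3} → only 6 remains.
r2c2 = 3: row 2 has {1,4}; col 2 has {2,6}; region has {2,4,5} → only 3 remains.
r2c4 = 2: row 2 has {1,3,4}; col 4 has {1,3,5,6}; region has {1,3,4} → only 2 remains.
r2c5 = 5: row 2 has {1,2,3,4}; col 5 has {6}; region has {1,2,3,4} → only 5 remains.
r3c2 = 1: row 3 has {3}; col 2 has {2,3,6}; region has {2,3,4,5} → only 1 remains.
r3c4 = 4: row 3 has {1,3}; col 4 has {1,2,3,5,6}; region has {2,6} → only 4 remains.
r3c5 = 2: row 3 has {1,3,4}; col 5 has {5,6}; region has {1,3,6} → only 2 remains.
r3c6 = 5: row 3 has {1,2,3,4}; col 6 has {1,3}; region has {1,2,3,6} → only 5 remains.
r4c6 = 4: row 4 has {2,6}; col 6 has {1,3,5}; region has {1,2,3,5,6} → only 4 remains.
r5c3 = 1: row 5 has {5,6}; col 3 has {2,3,4}; region has {2,4,6} → only 1 remains.
r5c5 = 4: row 5 has {1,5,6}; col 5 has {2,5,6}; region has {3,5} → only 4 remains.
r5c6 = 2: row 5 has {1,4,5,6}; col 6 has {1,3,4,5}; region has {3,4,5} → only 2 remains.
r6c3 = 5: row 6 has {3}; col 3 has {1,2,3,4}; region has {1,2,4,6} → only 5 remains.
r6c5 = 1: row 6 has {3,5}; col 5 has {2,4,5,6}; region has {2,3,4,5} → only 1 remains.
r6c6 = 6: row 6 has {1,3,5}; col 6 has {1,2,3,4,5}; region has {1,2,3,4,5} → only 6 remains.
r2c3 = 6: row 2 has {1,2,3,4,5}; col 3 has {1,2,3,4,5}; region has {1,2,3,4,5} → only 6 remains.
r3c1 = 6: row 3 has {1,2,3,4,5}; col 1 has {4,5}; region has {1,2,3,4,5} → only 6 remains.
r4c2 = 5: row 4 has {2,4,6}; col 2 has {1,2,3,6}; region has {6} → only 5 remains.
r4c5 = 3: row 4 has {2,4,5,6}; col 5 has {1,2,4,5,6}; region has {1,2,4,5,6} → only 3 remains.
r5c1 = 3: row 5 has {1,2,4,5,6}; col 1 has {4,5,6}; region has {5,6} → only 3 remains.
r6c1 = 2: row 6 has {1,3,5,6}; col 1 has {3,4,5,6}; region has {3,5,6} → only 2 remains.
r6c2 = 4: row 6 has {1,2,3,5,6}; col 2 has {1,2,3,5,6}; region has {2,3,5,6} → only 4 remains.
r4c1 = 1: row 4 has {2,3,4,5,6}; col 1 has {2,3,4,5,6}; region has {2,3,4,5,6} → only 1 remains.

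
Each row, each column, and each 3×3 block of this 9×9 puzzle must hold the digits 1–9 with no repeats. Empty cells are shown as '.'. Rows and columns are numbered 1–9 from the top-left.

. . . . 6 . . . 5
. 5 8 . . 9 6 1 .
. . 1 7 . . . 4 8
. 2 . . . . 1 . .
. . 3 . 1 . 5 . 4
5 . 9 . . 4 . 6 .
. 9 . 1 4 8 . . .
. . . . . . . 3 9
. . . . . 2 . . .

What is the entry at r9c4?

3

r1c6 = 1: in row 1, 1 can only go here (every other open cell in that row sees a 1).
r1c4 = 8: in row 1, 8 can only go here (every other open cell in that row sees an 8).
r6c2 = 1: in row 6, 1 can only go here (every other open cell in that row sees a 1).
r7c1 = 3: in row 7, 3 can only go here (every other open cell in that row sees a 3).
r8c1 = 1: in row 8, 1 can only go here (every other open cell in that row sees a 1).
r9c9 = 1: in row 9, 1 can only go here (every other open cell in that row sees a 1).
r2c4 = 4: in column 4, 4 can only go here (every other open cell in that column sees a 4).
r7c9 = 6: in column 9, 6 can only go here (every other open cell in that column sees a 6).
Singles propagation stalls; r9c4 is still open with candidates {3,5,6,9}.
  Try r9c4 = 5: this forces r8c4=6, r8c5=7; then r8c6 has no candidate left — contradiction.
  Try r9c4 = 6: this forces r8c4=5, r8c5=7; then r8c6 has no candidate left — contradiction.
  Try r9c4 = 9: this forces r5c8=9, r4c5=9, r5c4=2, r6c4=3, r4c9=3, r2c5=3; then row 9 has no cell left for 3 — contradiction.
So r9c4 = 3.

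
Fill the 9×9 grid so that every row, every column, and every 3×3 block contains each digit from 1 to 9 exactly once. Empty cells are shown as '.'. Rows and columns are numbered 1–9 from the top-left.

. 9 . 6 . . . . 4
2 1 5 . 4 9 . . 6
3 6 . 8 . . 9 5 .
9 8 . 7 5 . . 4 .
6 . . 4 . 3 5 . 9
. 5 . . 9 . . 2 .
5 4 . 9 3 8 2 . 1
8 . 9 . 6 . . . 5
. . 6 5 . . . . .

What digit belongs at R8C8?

7

R1C1 = 7: row 1 has {4,6,9}; col 1 has {2,3,5,6,8,9}; box has {1,2,3,5,6,9} → only 7 remains.
R1C3 = 8: row 1 has {4,6,7,9}; col 3 has {5,6,9}; box has {1,2,3,5,6,7,9} → only 8 remains.
R2C4 = 3: row 2 has {1,2,4,5,6,9}; col 4 has {4,5,6,7,8,9}; box has {4,6,8,9} → only 3 remains.
R3C3 = 4: row 3 has {3,5,6,8,9}; col 3 has {5,6,8,9}; box has {1,2,3,5,6,7,8,9} → only 4 remains.
R4C9 = 3: row 4 has {4,5,7,8,9}; col 9 has {1,4,5,6,9}; box has {2,4,5,9} → only 3 remains.
R6C4 = 1: row 6 has {2,5,9}; col 4 has {3,4,5,6,7,8,9}; box has {3,4,5,7,9} → only 1 remains.
R6C6 = 6: row 6 has {1,2,5,9}; col 6 has {3,8,9}; box has {1,3,4,5,7,9} → only 6 remains.
R7C3 = 7: row 7 has {1,2,3,4,5,8,9}; col 3 has {4,5,6,8,9}; box has {4,5,6,8,9} → only 7 remains.
R7C8 = 6: row 7 has {1,2,3,4,5,7,8,9}; col 8 has {2,4,5}; box has {1,2,5} → only 6 remains.
R8C4 = 2: row 8 has {5,6,8,9}; col 4 has {1,3,4,5,6,7,8,9}; box has {3,5,6,8,9} → only 2 remains.
R9C1 = 1: row 9 has {5,6}; col 1 has {2,3,5,6,7,8,9}; box has {4,5,6,7,8,9} → only 1 remains.
R9C5 = 7: row 9 has {1,5,6}; col 5 has {3,4,5,6,9}; box has {2,3,5,6,8,9} → only 7 remains.
R9C6 = 4: row 9 has {1,5,6,7}; col 6 has {3,6,8,9}; box has {2,3,5,6,7,8,9} → only 4 remains.
R9C9 = 8: row 9 has {1,4,5,6,7}; col 9 has {1,3,4,5,6,9}; box has {1,2,5,6} → only 8 remains.
R4C6 = 2: row 4 has {3,4,5,7,8,9}; col 6 has {3,4,6,8,9}; box has {1,3,4,5,6,7,9} → only 2 remains.
R5C5 = 8: row 5 has {3,4,5,6,9}; col 5 has {3,4,5,6,7,9}; box has {1,2,3,4,5,6,7,9} → only 8 remains.
R6C1 = 4: row 6 has {1,2,5,6,9}; col 1 has {1,2,3,5,6,7,8,9}; box has {5,6,8,9} → only 4 remains.
R6C3 = 3: row 6 has {1,2,4,5,6,9}; col 3 has {4,5,6,7,8,9}; box has {4,5,6,8,9} → only 3 remains.
R6C9 = 7: row 6 has {1,2,3,4,5,6,9}; col 9 has {1,3,4,5,6,8,9}; box has {2,3,4,5,9} → only 7 remains.
R8C2 = 3: row 8 has {2,5,6,8,9}; col 2 has {1,4,5,6,8,9}; box has {1,4,5,6,7,8,9} → only 3 remains.
R8C6 = 1: row 8 has {2,3,5,6,8,9}; col 6 has {2,3,4,6,8,9}; box has {2,3,4,5,6,7,8,9} → only 1 remains.
R8C8 = 7: row 8 has {1,2,3,5,6,8,9}; col 8 has {2,4,5,6}; box has {1,2,5,6,8} → only 7 remains.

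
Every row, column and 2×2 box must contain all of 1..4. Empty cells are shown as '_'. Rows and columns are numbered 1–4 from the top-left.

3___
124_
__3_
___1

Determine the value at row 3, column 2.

1

row 1, column 2 = 4 (sole candidate).
row 1, column 4 = 2 (sole candidate).
row 2, column 4 = 3 (sole candidate).
row 3, column 2 = 1: row 3 has {3}; col 2 has {2,4}; box has {} → only 1 remains.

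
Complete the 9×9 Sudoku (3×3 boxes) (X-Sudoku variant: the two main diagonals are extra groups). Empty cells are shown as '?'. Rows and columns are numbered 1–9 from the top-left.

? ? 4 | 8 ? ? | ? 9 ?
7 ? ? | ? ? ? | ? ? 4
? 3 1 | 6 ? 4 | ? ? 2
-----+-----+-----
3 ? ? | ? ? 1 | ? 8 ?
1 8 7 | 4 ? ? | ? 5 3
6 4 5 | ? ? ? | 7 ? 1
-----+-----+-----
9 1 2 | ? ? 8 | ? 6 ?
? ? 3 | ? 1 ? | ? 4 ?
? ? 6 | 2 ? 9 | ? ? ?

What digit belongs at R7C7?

R2C8 = 3: row 2 has {4,7}; col 8 has {4,5,6,8,9}; box has {2,4,9}; anti-diagonal has {1,2} → only 3 remains.
R3C8 = 7: row 3 has {1,2,3,4,6}; col 8 has {3,4,5,6,8,9}; box has {2,3,4,9} → only 7 remains.
R4C3 = 9: row 4 has {1,3,8}; col 3 has {1,2,3,4,5,6,7}; box has {1,3,4,5,6,7,8} → only 9 remains.
R4C9 = 6: row 4 has {1,3,8,9}; col 9 has {1,2,3,4}; box has {1,3,5,7,8} → only 6 remains.
R6C4 = 9: row 6 has {1,4,5,6,7}; col 4 has {2,4,6,8}; box has {1,4}; anti-diagonal has {1,2,3} → only 9 remains.
R6C8 = 2: row 6 has {1,4,5,6,7,9}; col 8 has {3,4,5,6,7,8,9}; box has {1,3,5,6,7,8} → only 2 remains.
R9C8 = 1: row 9 has {2,6,9}; col 8 has {2,3,4,5,6,7,8,9}; box has {4,6} → only 1 remains.
R1C9 = 5: row 1 has {4,8,9}; col 9 has {1,2,3,4,6}; box has {2,3,4,7,9}; anti-diagonal has {1,2,3,9} → only 5 remains.
R2C3 = 8: row 2 has {3,4,7}; col 3 has {1,2,3,4,5,6,7,9}; box has {1,3,4,7} → only 8 remains.
R3C1 = 5: row 3 has {1,2,3,4,6,7}; col 1 has {1,3,6,7,9}; box has {1,3,4,7,8} → only 5 remains.
R3C5 = 9: row 3 has {1,2,3,4,5,6,7}; col 5 has {1}; box has {4,6,8} → only 9 remains.
R3C7 = 8: row 3 has {1,2,3,4,5,6,7,9}; col 7 has {7}; box has {2,3,4,5,7,9}; anti-diagonal has {1,2,3,5,9} → only 8 remains.
R4C2 = 2: row 4 has {1,3,6,8,9}; col 2 has {1,3,4,8}; box has {1,3,4,5,6,7,8,9} → only 2 remains.
R4C7 = 4: row 4 has {1,2,3,6,8,9}; col 7 has {7,8}; box has {1,2,3,5,6,7,8} → only 4 remains.
R5C5 = 6: row 5 has {1,3,4,5,7,8}; col 5 has {1,9}; box has {1,4,9}; main diagonal has {1,4}; anti-diagonal has {1,2,3,5,8,9} → only 6 remains.
R5C6 = 2: row 5 has {1,3,4,5,6,7,8}; col 6 has {1,4,8,9}; box has {1,4,6,9} → only 2 remains.
R5C7 = 9: row 5 has {1,2,3,4,5,6,7,8}; col 7 has {4,7,8}; box has {1,2,3,4,5,6,7,8} → only 9 remains.
R6C6 = 3: row 6 has {1,2,4,5,6,7,9}; col 6 has {1,2,4,8,9}; box has {1,2,4,6,9}; main diagonal has {1,4,6} → only 3 remains.
R7C7 = 5: row 7 has {1,2,6,8,9}; col 7 has {4,7,8,9}; box has {1,4,6}; main diagonal has {1,3,4,6} → only 5 remains.

5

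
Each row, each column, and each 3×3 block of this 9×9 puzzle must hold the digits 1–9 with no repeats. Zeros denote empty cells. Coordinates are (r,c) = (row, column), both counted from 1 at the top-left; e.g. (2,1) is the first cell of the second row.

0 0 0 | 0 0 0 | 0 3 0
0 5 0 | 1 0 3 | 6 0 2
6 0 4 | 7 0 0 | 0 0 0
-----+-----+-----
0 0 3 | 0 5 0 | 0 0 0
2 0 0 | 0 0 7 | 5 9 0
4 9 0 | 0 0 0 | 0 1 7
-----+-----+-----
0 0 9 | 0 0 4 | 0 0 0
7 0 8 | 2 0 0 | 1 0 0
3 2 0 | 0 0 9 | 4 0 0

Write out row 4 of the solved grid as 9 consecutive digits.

873951246

(2,3) = 7 (sole candidate).
(1,7) = 7 (hidden single in row 1).
(3,2) = 3 (hidden single in row 3).
(3,9) = 1 (hidden single in row 3).
(4,2) = 7: in row 4, 7 can only go here (every other open cell in that row sees a 7).
(4,4) = 9: in row 4, 9 can only go here (every other open cell in that row sees a 9).
(6,3) = 5 (hidden single in row 6).
(8,2) = 4 (hidden single in row 8).
(8,9) = 9 (hidden single in row 8).
(8,5) = 3 (hidden single in row 8).
(7,1) = 5 (hidden single in column 1).
(1,3) = 2 (hidden single in column 3).
(4,6) = 1: in column 6, 1 can only go here (every other open cell in that column sees a 1).
(4,1) = 8: row 4 has {1,3,5,7,9}; col 1 has {2,3,4,5,6,7}; box has {2,3,4,5,7,9} → only 8 remains.
(4,7) = 2: row 4 has {1,3,5,7,8,9}; col 7 has {1,4,5,6,7}; box has {1,5,7,9} → only 2 remains.
(2,1) = 9 (sole candidate).
(1,1) = 1 (sole candidate).
(1,2) = 8 (sole candidate).
(1,5) = 9 (hidden single in row 1).
(3,7) = 9 (hidden single in row 3).
(7,8) = 2 (hidden single in row 7).
(7,5) = 7 (hidden single in row 7).
(7,2) = 1 (hidden single in row 7).
(5,2) = 6 (sole candidate).
(5,3) = 1 (sole candidate).
(9,3) = 6 (sole candidate).
(9,5) = 1 (hidden single in row 9).
(9,8) = 7 (hidden single in row 9).
(6,5) = 6 (hidden single in column 5).
(6,6) = 2 (hidden single in row 6).
(3,5) = 2 (hidden single in row 3).
(3,6) = 8 (hidden single in column 6).
(2,5) = 4 (sole candidate).
(2,8) = 8 (sole candidate).
(3,8) = 5 (sole candidate).
(5,5) = 8 (sole candidate).
(6,4) = 3 (sole candidate).
(6,7) = 8 (sole candidate).
(7,7) = 3 (sole candidate).
(8,8) = 6 (sole candidate).
(1,9) = 4 (sole candidate).
(4,8) = 4: row 4 has {1,2,3,5,7,8,9}; col 8 has {1,2,3,5,6,7,8,9}; box has {1,2,5,7,8,9} → only 4 remains.
(4,9) = 6: row 4 has {1,2,3,4,5,7,8,9}; col 9 has {1,2,4,7,9}; box has {1,2,4,5,7,8,9} → only 6 remains.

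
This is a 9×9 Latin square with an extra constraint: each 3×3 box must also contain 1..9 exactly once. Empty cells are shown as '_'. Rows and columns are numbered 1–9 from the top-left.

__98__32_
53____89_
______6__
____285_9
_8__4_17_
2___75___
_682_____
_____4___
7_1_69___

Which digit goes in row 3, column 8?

5

row 2, column 5 = 1 (sole candidate).
row 6, column 7 = 4 (sole candidate).
row 9, column 7 = 2 (sole candidate).
row 1, column 5 = 5 (sole candidate).
row 7, column 5 = 3 (sole candidate).
row 8, column 5 = 8 (sole candidate).
row 9, column 4 = 5 (sole candidate).
row 3, column 5 = 9 (sole candidate).
row 9, column 2 = 4 (sole candidate).
row 7, column 1 = 9 (sole candidate).
row 7, column 7 = 7 (sole candidate).
row 8, column 1 = 3 (sole candidate).
row 8, column 7 = 9 (sole candidate).
row 5, column 1 = 6 (sole candidate).
row 5, column 6 = 3 (sole candidate).
row 5, column 9 = 2 (sole candidate).
row 6, column 3 = 3 (sole candidate).
row 7, column 6 = 1 (sole candidate).
row 8, column 4 = 7 (sole candidate).
row 5, column 3 = 5 (sole candidate).
row 5, column 4 = 9 (sole candidate).
row 8, column 3 = 2 (sole candidate).
row 8, column 2 = 5 (sole candidate).
row 1, column 6 = 6 (hidden single in row 1).
row 2, column 4 = 4 (sole candidate).
row 2, column 9 = 7 (sole candidate).
row 3, column 4 = 3 (sole candidate).
row 2, column 3 = 6 (sole candidate).
row 2, column 6 = 2 (sole candidate).
row 3, column 6 = 7 (sole candidate).
row 3, column 3 = 4 (sole candidate).
row 4, column 3 = 7 (sole candidate).
row 1, column 1 = 1 (sole candidate).
row 1, column 2 = 7 (sole candidate).
row 1, column 9 = 4 (sole candidate).
row 3, column 1 = 8 (sole candidate).
row 3, column 2 = 2 (sole candidate).
row 4, column 1 = 4 (sole candidate).
row 4, column 2 = 1 (sole candidate).
row 4, column 4 = 6 (sole candidate).
row 4, column 8 = 3 (sole candidate).
row 6, column 2 = 9 (sole candidate).
row 6, column 4 = 1 (sole candidate).
row 7, column 9 = 5 (sole candidate).
row 9, column 8 = 8 (sole candidate).
row 9, column 9 = 3 (sole candidate).
row 3, column 9 = 1 (sole candidate).
row 6, column 8 = 6 (sole candidate).
row 6, column 9 = 8 (sole candidate).
row 7, column 8 = 4 (sole candidate).
row 8, column 8 = 1 (sole candidate).
row 8, column 9 = 6 (sole candidate).
row 3, column 8 = 5: row 3 has {1,2,3,4,6,7,8,9}; col 8 has {1,2,3,4,6,7,8,9}; box has {1,2,3,4,6,7,8,9} → only 5 remains.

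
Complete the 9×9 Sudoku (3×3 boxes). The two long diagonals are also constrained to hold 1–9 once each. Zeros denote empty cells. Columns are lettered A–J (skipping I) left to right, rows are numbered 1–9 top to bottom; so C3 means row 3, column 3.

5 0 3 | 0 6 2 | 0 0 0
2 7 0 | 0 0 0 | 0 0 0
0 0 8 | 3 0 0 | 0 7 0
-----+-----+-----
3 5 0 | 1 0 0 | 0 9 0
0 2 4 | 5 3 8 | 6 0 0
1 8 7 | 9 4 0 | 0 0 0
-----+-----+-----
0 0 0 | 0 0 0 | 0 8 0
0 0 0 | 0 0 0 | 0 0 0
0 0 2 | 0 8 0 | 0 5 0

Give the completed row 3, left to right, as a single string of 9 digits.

648319275

C4 = 6: row 4 has {1,3,5,9}; col 3 has {2,3,4,7,8}; box has {1,2,3,4,5,7,8} → only 6 remains.
F4 = 7: row 4 has {1,3,5,6,9}; col 6 has {2,8}; box has {1,3,4,5,8,9}; anti-diagonal has {3,9} → only 7 remains.
A5 = 9: row 5 has {2,3,4,5,6,8}; col 1 has {1,2,3,5}; box has {1,2,3,4,5,6,7,8} → only 9 remains.
H5 = 1: row 5 has {2,3,4,5,6,8,9}; col 8 has {5,7,8,9}; box has {6,9} → only 1 remains.
J5 = 7: row 5 has {1,2,3,4,5,6,8,9}; col 9 has {}; box has {1,6,9} → only 7 remains.
F6 = 6: row 6 has {1,4,7,8,9}; col 6 has {2,7,8}; box has {1,3,4,5,7,8,9}; main diagonal has {1,3,5,7,8} → only 6 remains.
H1 = 4: row 1 has {2,3,5,6}; col 8 has {1,5,7,8,9}; box has {7} → only 4 remains.
H2 = 6: row 2 has {2,7}; col 8 has {1,4,5,7,8,9}; box has {4,7}; anti-diagonal has {3,7,9} → only 6 remains.
E4 = 2: row 4 has {1,3,5,6,7,9}; col 5 has {3,4,6,8}; box has {1,3,4,5,6,7,8,9} → only 2 remains.
H8 = 2: row 8 has {}; col 8 has {1,4,5,6,7,8,9}; box has {5,8}; main diagonal has {1,3,5,6,7,8} → only 2 remains.
A9 = 4: row 9 has {2,5,8}; col 1 has {1,2,3,5,9}; box has {2}; anti-diagonal has {3,6,7,9} → only 4 remains.
J9 = 9: row 9 has {2,4,5,8}; col 9 has {7}; box has {2,5,8}; main diagonal has {1,2,3,5,6,7,8} → only 9 remains.
A3 = 6: row 3 has {3,7,8}; col 1 has {1,2,3,4,5,9}; box has {2,3,5,7,8} → only 6 remains.
H6 = 3: row 6 has {1,4,6,7,8,9}; col 8 has {1,2,4,5,6,7,8,9}; box has {1,6,7,9} → only 3 remains.
A7 = 7: row 7 has {8}; col 1 has {1,2,3,4,5,6,9}; box has {2,4} → only 7 remains.
G7 = 4: row 7 has {7,8}; col 7 has {6}; box has {2,5,8,9}; main diagonal has {1,2,3,5,6,7,8,9} → only 4 remains.
A8 = 8: row 8 has {2}; col 1 has {1,2,3,4,5,6,7,9}; box has {2,4,7} → only 8 remains.
B8 = 1: row 8 has {2,8}; col 2 has {2,5,7,8}; box has {2,4,7,8}; anti-diagonal has {3,4,6,7,9} → only 1 remains.
B1 = 9: row 1 has {2,3,4,5,6}; col 2 has {1,2,5,7,8}; box has {2,3,5,6,7,8} → only 9 remains.
J1 = 8: row 1 has {2,3,4,5,6,9}; col 9 has {7,9}; box has {4,6,7}; anti-diagonal has {1,3,4,6,7,9} → only 8 remains.
C2 = 1: row 2 has {2,6,7}; col 3 has {2,3,4,6,7,8}; box has {2,3,5,6,7,8,9} → only 1 remains.
B3 = 4: row 3 has {3,6,7,8}; col 2 has {1,2,5,7,8,9}; box has {1,2,3,5,6,7,8,9} → only 4 remains.
G4 = 8: row 4 has {1,2,3,5,6,7,9}; col 7 has {4,6}; box has {1,3,6,7,9} → only 8 remains.
J4 = 4: row 4 has {1,2,3,5,6,7,8,9}; col 9 has {7,8,9}; box has {1,3,6,7,8,9} → only 4 remains.
C7 = 5: row 7 has {4,7,8}; col 3 has {1,2,3,4,6,7,8}; box has {1,2,4,7,8}; anti-diagonal has {1,3,4,6,7,8,9} → only 5 remains.
C8 = 9: row 8 has {1,2,8}; col 3 has {1,2,3,4,5,6,7,8}; box has {1,2,4,5,7,8} → only 9 remains.
D1 = 7: row 1 has {2,3,4,5,6,8,9}; col 4 has {1,3,5,9}; box has {2,3,6} → only 7 remains.
G1 = 1: row 1 has {2,3,4,5,6,7,8,9}; col 7 has {4,6,8}; box has {4,6,7,8} → only 1 remains.
G3 = 2: row 3 has {3,4,6,7,8}; col 7 has {1,4,6,8}; box has {1,4,6,7,8}; anti-diagonal has {1,3,4,5,6,7,8,9} → only 2 remains.
J3 = 5: row 3 has {2,3,4,6,7,8}; col 9 has {4,7,8,9}; box has {1,2,4,6,7,8} → only 5 remains.
G6 = 5: row 6 has {1,3,4,6,7,8,9}; col 7 has {1,2,4,6,8}; box has {1,3,4,6,7,8,9} → only 5 remains.
J6 = 2: row 6 has {1,3,4,5,6,7,8,9}; col 9 has {4,5,7,8,9}; box has {1,3,4,5,6,7,8,9} → only 2 remains.
D9 = 6: row 9 has {2,4,5,8,9}; col 4 has {1,3,5,7,9}; box has {8} → only 6 remains.
J2 = 3: row 2 has {1,2,6,7}; col 9 has {2,4,5,7,8,9}; box has {1,2,4,5,6,7,8} → only 3 remains.
D7 = 2: row 7 has {4,5,7,8}; col 4 has {1,3,5,6,7,9}; box has {6,8} → only 2 remains.
D8 = 4: row 8 has {1,2,8,9}; col 4 has {1,2,3,5,6,7,9}; box has {2,6,8} → only 4 remains.
J8 = 6: row 8 has {1,2,4,8,9}; col 9 has {2,3,4,5,7,8,9}; box has {2,4,5,8,9} → only 6 remains.
B9 = 3: row 9 has {2,4,5,6,8,9}; col 2 has {1,2,4,5,7,8,9}; box has {1,2,4,5,7,8,9} → only 3 remains.
F9 = 1: row 9 has {2,3,4,5,6,8,9}; col 6 has {2,6,7,8}; box has {2,4,6,8} → only 1 remains.
G9 = 7: row 9 has {1,2,3,4,5,6,8,9}; col 7 has {1,2,4,5,6,8}; box has {2,4,5,6,8,9} → only 7 remains.
D2 = 8: row 2 has {1,2,3,6,7}; col 4 has {1,2,3,4,5,6,7,9}; box has {2,3,6,7} → only 8 remains.
G2 = 9: row 2 has {1,2,3,6,7,8}; col 7 has {1,2,4,5,6,7,8}; box has {1,2,3,4,5,6,7,8} → only 9 remains.
F3 = 9: row 3 has {2,3,4,5,6,7,8}; col 6 has {1,2,6,7,8}; box has {2,3,6,7,8} → only 9 remains.
B7 = 6: row 7 has {2,4,5,7,8}; col 2 has {1,2,3,4,5,7,8,9}; box has {1,2,3,4,5,7,8,9} → only 6 remains.
E7 = 9: row 7 has {2,4,5,6,7,8}; col 5 has {2,3,4,6,8}; box has {1,2,4,6,8} → only 9 remains.
F7 = 3: row 7 has {2,4,5,6,7,8,9}; col 6 has {1,2,6,7,8,9}; box has {1,2,4,6,8,9} → only 3 remains.
J7 = 1: row 7 has {2,3,4,5,6,7,8,9}; col 9 has {2,3,4,5,6,7,8,9}; box has {2,4,5,6,7,8,9} → only 1 remains.
F8 = 5: row 8 has {1,2,4,6,8,9}; col 6 has {1,2,3,6,7,8,9}; box has {1,2,3,4,6,8,9} → only 5 remains.
G8 = 3: row 8 has {1,2,4,5,6,8,9}; col 7 has {1,2,4,5,6,7,8,9}; box has {1,2,4,5,6,7,8,9} → only 3 remains.
E2 = 5: row 2 has {1,2,3,6,7,8,9}; col 5 has {2,3,4,6,8,9}; box has {2,3,6,7,8,9} → only 5 remains.
F2 = 4: row 2 has {1,2,3,5,6,7,8,9}; col 6 has {1,2,3,5,6,7,8,9}; box has {2,3,5,6,7,8,9} → only 4 remains.
E3 = 1: row 3 has {2,3,4,5,6,7,8,9}; col 5 has {2,3,4,5,6,8,9}; box has {2,3,4,5,6,7,8,9} → only 1 remains.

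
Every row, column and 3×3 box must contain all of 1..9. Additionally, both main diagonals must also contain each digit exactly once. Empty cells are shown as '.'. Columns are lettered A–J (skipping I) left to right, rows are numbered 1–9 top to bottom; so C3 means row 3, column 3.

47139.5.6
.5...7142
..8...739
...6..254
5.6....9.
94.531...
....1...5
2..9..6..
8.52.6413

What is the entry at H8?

H1 = 8 (sole candidate).
D2 = 8 (sole candidate).
E2 = 6 (sole candidate).
A3 = 6 (sole candidate).
B3 = 2 (sole candidate).
F4 = 9 (sole candidate).
E5 = 2 (sole candidate).
G6 = 8 (sole candidate).
J6 = 7 (sole candidate).
C7 = 3 (sole candidate).
G7 = 9 (sole candidate).
B8 = 1 (sole candidate).
H8 = 7: row 8 has {1,2,6,9}; col 8 has {1,3,4,5,8,9}; box has {1,3,4,5,6,9}; main diagonal has {1,2,3,4,5,6,8,9} → only 7 remains.

7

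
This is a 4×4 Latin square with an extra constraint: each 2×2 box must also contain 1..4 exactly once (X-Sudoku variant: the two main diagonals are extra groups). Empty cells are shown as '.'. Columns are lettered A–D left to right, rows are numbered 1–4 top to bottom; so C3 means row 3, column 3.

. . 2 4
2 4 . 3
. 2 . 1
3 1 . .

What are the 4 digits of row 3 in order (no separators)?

A1 = 1 (sole candidate).
B1 = 3 (sole candidate).
C2 = 1 (sole candidate).
A3 = 4: row 3 has {1,2}; col 1 has {1,2,3}; box has {1,2,3} → only 4 remains.
C3 = 3: row 3 has {1,2,4}; col 3 has {1,2}; box has {1}; main diagonal has {1,4} → only 3 remains.

4231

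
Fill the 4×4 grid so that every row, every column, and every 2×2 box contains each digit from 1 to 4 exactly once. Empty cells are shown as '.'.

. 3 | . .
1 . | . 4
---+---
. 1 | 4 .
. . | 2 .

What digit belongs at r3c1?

2

r1c3 = 1 (sole candidate).
r1c4 = 2 (sole candidate).
r2c2 = 2 (sole candidate).
r2c3 = 3 (sole candidate).
r3c4 = 3 (sole candidate).
r4c2 = 4 (sole candidate).
r4c4 = 1 (sole candidate).
r1c1 = 4 (sole candidate).
r3c1 = 2: row 3 has {1,3,4}; col 1 has {1,4}; box has {1,4} → only 2 remains.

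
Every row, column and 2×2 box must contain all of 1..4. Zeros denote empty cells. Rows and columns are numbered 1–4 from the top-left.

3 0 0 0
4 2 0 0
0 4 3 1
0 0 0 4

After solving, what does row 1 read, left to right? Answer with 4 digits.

r1c2 = 1: row 1 has {3}; col 2 has {2,4}; box has {2,3,4} → only 1 remains.
r1c4 = 2: row 1 has {1,3}; col 4 has {1,4}; box has {} → only 2 remains.
r2c3 = 1 (sole candidate).
r2c4 = 3 (sole candidate).
r3c1 = 2 (sole candidate).
r4c1 = 1 (sole candidate).
r4c2 = 3 (sole candidate).
r4c3 = 2 (sole candidate).
r1c3 = 4: row 1 has {1,2,3}; col 3 has {1,2,3}; box has {1,2,3} → only 4 remains.

3142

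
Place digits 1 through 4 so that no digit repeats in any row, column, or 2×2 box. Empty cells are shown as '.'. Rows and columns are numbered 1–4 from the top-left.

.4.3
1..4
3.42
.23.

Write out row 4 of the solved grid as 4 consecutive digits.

row 1, column 1 = 2 (sole candidate).
row 1, column 3 = 1 (sole candidate).
row 2, column 2 = 3 (sole candidate).
row 2, column 3 = 2 (sole candidate).
row 3, column 2 = 1 (sole candidate).
row 4, column 1 = 4: row 4 has {2,3}; col 1 has {1,2,3}; box has {1,2,3} → only 4 remains.
row 4, column 4 = 1: row 4 has {2,3,4}; col 4 has {2,3,4}; box has {2,3,4} → only 1 remains.

4231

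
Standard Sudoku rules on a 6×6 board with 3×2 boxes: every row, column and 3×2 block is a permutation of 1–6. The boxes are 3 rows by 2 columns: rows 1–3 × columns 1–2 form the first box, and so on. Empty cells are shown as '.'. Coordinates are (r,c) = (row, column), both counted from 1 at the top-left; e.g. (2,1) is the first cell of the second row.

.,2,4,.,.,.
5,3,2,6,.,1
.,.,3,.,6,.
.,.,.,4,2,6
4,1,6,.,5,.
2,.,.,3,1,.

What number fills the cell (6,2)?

6

(1,5) = 3: row 1 has {2,4}; col 5 has {1,2,5,6}; box has {1,6} → only 3 remains.
(1,6) = 5: row 1 has {2,3,4}; col 6 has {1,6}; box has {1,3,6} → only 5 remains.
(2,5) = 4: row 2 has {1,2,3,5,6}; col 5 has {1,2,3,5,6}; box has {1,3,5,6} → only 4 remains.
(3,1) = 1: row 3 has {3,6}; col 1 has {2,4,5}; box has {2,3,5} → only 1 remains.
(3,2) = 4: row 3 has {1,3,6}; col 2 has {1,2,3}; box has {1,2,3,5} → only 4 remains.
(3,4) = 5: row 3 has {1,3,4,6}; col 4 has {3,4,6}; box has {2,3,4,6} → only 5 remains.
(3,6) = 2: row 3 has {1,3,4,5,6}; col 6 has {1,5,6}; box has {1,3,4,5,6} → only 2 remains.
(4,1) = 3: row 4 has {2,4,6}; col 1 has {1,2,4,5}; box has {1,2,4} → only 3 remains.
(4,2) = 5: row 4 has {2,3,4,6}; col 2 has {1,2,3,4}; box has {1,2,3,4} → only 5 remains.
(4,3) = 1: row 4 has {2,3,4,5,6}; col 3 has {2,3,4,6}; box has {3,4,6} → only 1 remains.
(5,4) = 2: row 5 has {1,4,5,6}; col 4 has {3,4,5,6}; box has {1,3,4,6} → only 2 remains.
(5,6) = 3: row 5 has {1,2,4,5,6}; col 6 has {1,2,5,6}; box has {1,2,5,6} → only 3 remains.
(6,2) = 6: row 6 has {1,2,3}; col 2 has {1,2,3,4,5}; box has {1,2,3,4,5} → only 6 remains.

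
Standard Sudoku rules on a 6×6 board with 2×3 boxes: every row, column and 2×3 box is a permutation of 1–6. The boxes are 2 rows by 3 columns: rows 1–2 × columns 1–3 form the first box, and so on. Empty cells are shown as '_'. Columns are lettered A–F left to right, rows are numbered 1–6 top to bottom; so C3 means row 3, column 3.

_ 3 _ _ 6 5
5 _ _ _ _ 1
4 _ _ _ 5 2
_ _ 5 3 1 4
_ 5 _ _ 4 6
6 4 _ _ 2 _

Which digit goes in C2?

E2 = 3 (sole candidate).
D3 = 6 (sole candidate).
A4 = 2 (sole candidate).
B4 = 6 (sole candidate).
D5 = 1 (sole candidate).
D6 = 5 (sole candidate).
F6 = 3 (sole candidate).
A1 = 1 (sole candidate).
B2 = 2 (sole candidate).
D2 = 4 (sole candidate).
B3 = 1 (sole candidate).
C3 = 3 (sole candidate).
A5 = 3 (sole candidate).
C5 = 2 (sole candidate).
C6 = 1 (sole candidate).
C1 = 4 (sole candidate).
D1 = 2 (sole candidate).
C2 = 6: row 2 has {1,2,3,4,5}; col 3 has {1,2,3,4,5}; box has {1,2,3,4,5} → only 6 remains.

6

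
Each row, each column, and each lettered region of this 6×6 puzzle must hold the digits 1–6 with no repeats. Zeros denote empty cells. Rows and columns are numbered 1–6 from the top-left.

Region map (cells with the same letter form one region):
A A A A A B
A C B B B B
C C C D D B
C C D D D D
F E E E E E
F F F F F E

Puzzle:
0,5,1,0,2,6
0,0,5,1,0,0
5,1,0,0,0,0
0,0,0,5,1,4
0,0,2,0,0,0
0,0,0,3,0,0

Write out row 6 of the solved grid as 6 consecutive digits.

426351

r1c4 = 4: row 1 has {1,2,5,6}; col 4 has {1,3,5}; region has {1,2,5} → only 4 remains.
r5c4 = 6: row 5 has {2}; col 4 has {1,3,4,5}; region has {2} → only 6 remains.
r1c1 = 3: row 1 has {1,2,4,5,6}; col 1 has {5}; region has {1,2,4,5} → only 3 remains.
r2c1 = 6: row 2 has {1,5}; col 1 has {3,5}; region has {1,2,3,4,5} → only 6 remains.
r3c4 = 2: row 3 has {1,5}; col 4 has {1,3,4,5,6}; region has {1,4,5} → only 2 remains.
r3c6 = 3: row 3 has {1,2,5}; col 6 has {4,6}; region has {1,5,6} → only 3 remains.
r4c1 = 2: row 4 has {1,4,5}; col 1 has {3,5,6}; region has {1,5} → only 2 remains.
r2c5 = 4: row 2 has {1,5,6}; col 5 has {1,2}; region has {1,3,5,6} → only 4 remains.
r2c6 = 2: row 2 has {1,4,5,6}; col 6 has {3,4,6}; region has {1,3,4,5,6} → only 2 remains.
r3c5 = 6: row 3 has {1,2,3,5}; col 5 has {1,2,4}; region has {1,2,4,5} → only 6 remains.
r4c3 = 3: row 4 has {1,2,4,5}; col 3 has {1,2,5}; region has {1,2,4,5,6} → only 3 remains.
r6c5 = 5: row 6 has {3}; col 5 has {1,2,4,6}; region has {3} → only 5 remains.
r6c6 = 1: row 6 has {3,5}; col 6 has {2,3,4,6}; region has {2,6} → only 1 remains.
r2c2 = 3: row 2 has {1,2,4,5,6}; col 2 has {1,5}; region has {1,2,5} → only 3 remains.
r3c3 = 4: row 3 has {1,2,3,5,6}; col 3 has {1,2,3,5}; region has {1,2,3,5} → only 4 remains.
r4c2 = 6: row 4 has {1,2,3,4,5}; col 2 has {1,3,5}; region has {1,2,3,4,5} → only 6 remains.
r5c2 = 4: row 5 has {2,6}; col 2 has {1,3,5,6}; region has {1,2,6} → only 4 remains.
r5c5 = 3: row 5 has {2,4,6}; col 5 has {1,2,4,5,6}; region has {1,2,4,6} → only 3 remains.
r5c6 = 5: row 5 has {2,3,4,6}; col 6 has {1,2,3,4,6}; region has {1,2,3,4,6} → only 5 remains.
r6c1 = 4: row 6 has {1,3,5}; col 1 has {2,3,5,6}; region has {3,5} → only 4 remains.
r6c2 = 2: row 6 has {1,3,4,5}; col 2 has {1,3,4,5,6}; region has {3,4,5} → only 2 remains.
r6c3 = 6: row 6 has {1,2,3,4,5}; col 3 has {1,2,3,4,5}; region has {2,3,4,5} → only 6 remains.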